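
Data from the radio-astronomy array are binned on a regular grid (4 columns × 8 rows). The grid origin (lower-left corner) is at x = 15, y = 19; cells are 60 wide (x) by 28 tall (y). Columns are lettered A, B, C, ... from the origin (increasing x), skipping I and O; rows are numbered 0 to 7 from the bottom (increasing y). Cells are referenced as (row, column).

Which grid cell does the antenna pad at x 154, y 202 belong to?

(6, C)

Column index: ⌊(154 − 15) / 60⌋ = ⌊2.317⌋ = 2 → column C
Row offset from origin: ⌊(202 − 19) / 28⌋ = ⌊6.536⌋ = 6 → row 6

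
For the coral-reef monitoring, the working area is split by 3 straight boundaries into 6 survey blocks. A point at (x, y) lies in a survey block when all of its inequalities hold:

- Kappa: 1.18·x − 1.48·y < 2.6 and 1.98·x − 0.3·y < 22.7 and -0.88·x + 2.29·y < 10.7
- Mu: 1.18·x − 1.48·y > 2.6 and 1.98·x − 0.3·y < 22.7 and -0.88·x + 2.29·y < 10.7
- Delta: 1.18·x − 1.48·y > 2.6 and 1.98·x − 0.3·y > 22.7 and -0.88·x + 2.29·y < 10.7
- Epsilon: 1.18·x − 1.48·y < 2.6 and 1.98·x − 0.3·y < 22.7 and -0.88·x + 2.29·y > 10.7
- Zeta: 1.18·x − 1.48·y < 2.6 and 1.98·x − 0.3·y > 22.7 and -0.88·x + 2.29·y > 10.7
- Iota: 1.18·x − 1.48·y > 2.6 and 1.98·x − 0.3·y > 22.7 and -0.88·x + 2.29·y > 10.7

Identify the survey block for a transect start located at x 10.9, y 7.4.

Kappa

1.18·10.9 − 1.48·7.4 = 1.910, which is < 2.6
1.98·10.9 − 0.3·7.4 = 19.362, which is < 22.7
-0.88·10.9 + 2.29·7.4 = 7.354, which is < 10.7
This sign pattern matches Kappa.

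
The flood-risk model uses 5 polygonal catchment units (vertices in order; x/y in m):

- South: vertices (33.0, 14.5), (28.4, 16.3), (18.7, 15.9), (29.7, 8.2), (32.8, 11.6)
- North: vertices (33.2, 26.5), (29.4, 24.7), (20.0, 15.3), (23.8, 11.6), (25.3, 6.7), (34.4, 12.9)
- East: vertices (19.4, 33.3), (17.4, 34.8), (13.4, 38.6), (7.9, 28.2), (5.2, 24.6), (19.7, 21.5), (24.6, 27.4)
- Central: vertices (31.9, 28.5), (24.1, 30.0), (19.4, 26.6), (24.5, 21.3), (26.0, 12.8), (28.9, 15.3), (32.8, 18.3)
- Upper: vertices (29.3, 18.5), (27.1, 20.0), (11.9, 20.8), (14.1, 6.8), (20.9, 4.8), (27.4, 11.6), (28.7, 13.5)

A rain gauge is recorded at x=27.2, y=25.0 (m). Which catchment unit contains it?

Cast a ray rightward from (27.2, 25.0). For each polygon, the edges (by vertex number in listed order) whose endpoints lie on opposite sides of y = 25.0, where each meets that height, and whether that is right or left of the point:
South: no edge straddles that height → 0 crossings.
North: 1–2 at x≈30.03 (right), 6–1 at x≈33.33 (right) → 2 crossings.
East: 4–5 at x≈5.50 (left), 6–7 at x≈22.61 (left) → 0 crossings.
Central: 3–4 at x≈20.94 (left), 7–1 at x≈32.21 (right) → 1 crossing.
Upper: no edge straddles that height → 0 crossings.
Only Central has an odd count, so the point is inside Central.

Central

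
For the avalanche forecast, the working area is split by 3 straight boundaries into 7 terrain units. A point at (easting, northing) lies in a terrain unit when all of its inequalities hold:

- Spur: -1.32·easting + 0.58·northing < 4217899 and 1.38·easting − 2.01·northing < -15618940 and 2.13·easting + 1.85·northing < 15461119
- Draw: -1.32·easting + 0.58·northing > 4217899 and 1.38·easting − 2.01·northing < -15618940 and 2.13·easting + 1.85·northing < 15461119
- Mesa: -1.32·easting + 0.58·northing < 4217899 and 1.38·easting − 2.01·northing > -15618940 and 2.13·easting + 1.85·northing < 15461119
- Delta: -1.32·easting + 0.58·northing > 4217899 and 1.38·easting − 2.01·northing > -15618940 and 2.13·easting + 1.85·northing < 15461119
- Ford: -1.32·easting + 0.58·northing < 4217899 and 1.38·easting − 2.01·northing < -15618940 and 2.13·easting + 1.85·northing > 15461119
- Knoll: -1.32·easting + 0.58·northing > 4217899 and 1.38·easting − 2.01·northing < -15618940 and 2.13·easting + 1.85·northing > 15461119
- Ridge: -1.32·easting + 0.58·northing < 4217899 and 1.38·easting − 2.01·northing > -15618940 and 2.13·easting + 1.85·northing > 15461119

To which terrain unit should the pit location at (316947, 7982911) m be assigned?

Mesa

-1.32·316947 + 0.58·7982911 = 4211718.340, which is < 4217899
1.38·316947 − 2.01·7982911 = -15608264.250, which is > -15618940
2.13·316947 + 1.85·7982911 = 15443482.460, which is < 15461119
This sign pattern matches Mesa.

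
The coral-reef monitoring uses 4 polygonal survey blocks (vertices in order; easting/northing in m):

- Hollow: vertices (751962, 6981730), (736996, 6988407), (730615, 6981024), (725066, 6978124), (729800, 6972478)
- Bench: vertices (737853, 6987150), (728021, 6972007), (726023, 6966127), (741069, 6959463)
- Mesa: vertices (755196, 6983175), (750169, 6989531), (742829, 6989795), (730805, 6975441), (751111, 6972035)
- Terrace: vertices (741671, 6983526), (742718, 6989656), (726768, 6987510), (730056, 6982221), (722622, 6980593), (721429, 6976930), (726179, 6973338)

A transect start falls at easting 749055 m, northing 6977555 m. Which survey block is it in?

Mesa

Cast a ray rightward from (749055, 6977555). For each polygon, the edges (by vertex number in listed order) whose endpoints lie on opposite sides of northing = 6977555, where each meets that height, and whether that is right or left of the point:
Hollow: 4–5 at easting≈725543.1 (left), 5–1 at easting≈741961.3 (left) → 0 crossings.
Bench: 1–2 at easting≈731623.2 (left), 4–1 at easting≈738967.5 (left) → 0 crossings.
Mesa: 3–4 at easting≈732575.8 (left), 5–1 at easting≈753135.2 (right) → 1 crossing.
Terrace: 5–6 at easting≈721632.6 (left), 7–1 at easting≈732591.4 (left) → 0 crossings.
Only Mesa has an odd count, so the point is inside Mesa.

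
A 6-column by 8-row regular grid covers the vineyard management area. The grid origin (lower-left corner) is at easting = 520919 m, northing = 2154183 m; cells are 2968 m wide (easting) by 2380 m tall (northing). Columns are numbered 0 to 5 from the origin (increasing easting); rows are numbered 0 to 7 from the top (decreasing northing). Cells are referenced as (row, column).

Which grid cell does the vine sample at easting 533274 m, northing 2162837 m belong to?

(4, 4)

Column index: ⌊(533274 − 520919) / 2968⌋ = ⌊4.163⌋ = 4
Row offset from origin: ⌊(2162837 − 2154183) / 2380⌋ = ⌊3.636⌋ = 3 → row 4 (counted from top)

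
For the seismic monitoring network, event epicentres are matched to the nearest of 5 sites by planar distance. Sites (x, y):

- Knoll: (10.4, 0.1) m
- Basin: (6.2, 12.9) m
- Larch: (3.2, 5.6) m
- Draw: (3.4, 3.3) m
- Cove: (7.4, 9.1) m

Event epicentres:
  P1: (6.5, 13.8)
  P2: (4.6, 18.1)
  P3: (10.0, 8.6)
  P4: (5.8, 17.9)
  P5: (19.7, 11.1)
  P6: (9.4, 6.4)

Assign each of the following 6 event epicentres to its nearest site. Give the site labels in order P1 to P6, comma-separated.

Basin, Basin, Cove, Basin, Cove, Cove

P1 → Basin (d²=0.90)
P2 → Basin (d²=29.60)
P3 → Cove (d²=7.01)
P4 → Basin (d²=25.16)
P5 → Cove (d²=155.29)
P6 → Cove (d²=11.29)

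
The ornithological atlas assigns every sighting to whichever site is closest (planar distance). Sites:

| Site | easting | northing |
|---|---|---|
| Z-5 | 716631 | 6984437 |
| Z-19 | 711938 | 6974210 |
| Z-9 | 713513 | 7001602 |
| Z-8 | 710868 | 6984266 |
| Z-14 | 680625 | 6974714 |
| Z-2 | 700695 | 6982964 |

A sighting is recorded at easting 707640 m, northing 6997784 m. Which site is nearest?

Squared distances to each site:
Z-5: 258980490.000; Z-19: 574206280.000; Z-9: 49069253.000; Z-8: 193156308.000; Z-14: 1262035125.000; Z-2: 267865425.000.
Minimum at Z-9.

Z-9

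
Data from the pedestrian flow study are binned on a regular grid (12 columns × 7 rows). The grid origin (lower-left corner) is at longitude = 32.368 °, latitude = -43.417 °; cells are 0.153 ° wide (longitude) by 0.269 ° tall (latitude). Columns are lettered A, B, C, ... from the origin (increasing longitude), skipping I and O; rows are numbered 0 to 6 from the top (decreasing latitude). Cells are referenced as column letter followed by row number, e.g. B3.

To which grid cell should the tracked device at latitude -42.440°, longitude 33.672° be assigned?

J3

Column index: ⌊(33.672 − 32.368) / 0.153⌋ = ⌊8.523⌋ = 8 → column J
Row offset from origin: ⌊(-42.440 − -43.417) / 0.269⌋ = ⌊3.632⌋ = 3 → row 3 (counted from top)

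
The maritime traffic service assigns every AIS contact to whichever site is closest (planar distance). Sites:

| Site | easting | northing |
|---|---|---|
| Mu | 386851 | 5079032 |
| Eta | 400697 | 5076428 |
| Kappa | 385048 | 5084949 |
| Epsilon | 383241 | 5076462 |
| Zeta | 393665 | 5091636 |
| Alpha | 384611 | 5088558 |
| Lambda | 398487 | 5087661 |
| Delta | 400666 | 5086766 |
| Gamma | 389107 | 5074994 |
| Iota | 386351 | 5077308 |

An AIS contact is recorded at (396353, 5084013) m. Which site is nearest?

Lambda

Squared distances to each site:
Mu: 115098365.000; Eta: 76402561.000; Kappa: 128679121.000; Epsilon: 228942145.000; Zeta: 65335473.000; Alpha: 158531589.000; Lambda: 17861860.000; Delta: 26180978.000; Gamma: 133846877.000; Iota: 144997029.000.
Minimum at Lambda.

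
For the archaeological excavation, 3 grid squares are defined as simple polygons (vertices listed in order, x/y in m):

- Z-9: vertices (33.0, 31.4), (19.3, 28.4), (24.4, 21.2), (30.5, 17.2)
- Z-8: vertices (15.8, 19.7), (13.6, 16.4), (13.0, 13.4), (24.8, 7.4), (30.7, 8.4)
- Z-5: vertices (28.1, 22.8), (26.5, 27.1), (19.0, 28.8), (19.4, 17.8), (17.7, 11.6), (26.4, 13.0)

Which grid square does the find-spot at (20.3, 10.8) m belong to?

Cast a ray rightward from (20.3, 10.8). For each polygon, the edges (by vertex number in listed order) whose endpoints lie on opposite sides of y = 10.8, where each meets that height, and whether that is right or left of the point:
Z-9: no edge straddles that height → 0 crossings.
Z-8: 3–4 at x≈18.11 (left), 5–1 at x≈27.54 (right) → 1 crossing.
Z-5: no edge straddles that height → 0 crossings.
Only Z-8 has an odd count, so the point is inside Z-8.

Z-8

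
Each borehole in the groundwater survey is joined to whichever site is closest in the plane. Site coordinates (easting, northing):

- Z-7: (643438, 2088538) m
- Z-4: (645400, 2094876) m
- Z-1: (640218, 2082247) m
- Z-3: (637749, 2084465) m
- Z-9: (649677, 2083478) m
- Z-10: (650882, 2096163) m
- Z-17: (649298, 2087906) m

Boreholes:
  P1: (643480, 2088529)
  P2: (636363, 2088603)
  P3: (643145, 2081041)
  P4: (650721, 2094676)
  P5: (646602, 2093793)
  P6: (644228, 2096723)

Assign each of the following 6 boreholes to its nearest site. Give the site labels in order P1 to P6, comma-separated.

P1 → Z-7 (d²=1845.00)
P2 → Z-3 (d²=19044040.00)
P3 → Z-1 (d²=10021765.00)
P4 → Z-10 (d²=2237090.00)
P5 → Z-4 (d²=2617693.00)
P6 → Z-4 (d²=4784993.00)

Z-7, Z-3, Z-1, Z-10, Z-4, Z-4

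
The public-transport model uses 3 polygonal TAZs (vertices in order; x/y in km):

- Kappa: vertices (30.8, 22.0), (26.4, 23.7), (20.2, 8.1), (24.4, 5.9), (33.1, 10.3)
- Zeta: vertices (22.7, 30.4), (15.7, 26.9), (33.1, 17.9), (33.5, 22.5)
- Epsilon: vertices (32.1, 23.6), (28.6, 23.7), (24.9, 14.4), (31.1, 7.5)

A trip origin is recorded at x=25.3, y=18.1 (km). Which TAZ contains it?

Kappa

Cast a ray rightward from (25.3, 18.1). For each polygon, the edges (by vertex number in listed order) whose endpoints lie on opposite sides of y = 18.1, where each meets that height, and whether that is right or left of the point:
Kappa: 2–3 at x≈24.17 (left), 5–1 at x≈31.57 (right) → 1 crossing.
Zeta: 2–3 at x≈32.71 (right), 3–4 at x≈33.12 (right) → 2 crossings.
Epsilon: 2–3 at x≈26.37 (right), 4–1 at x≈31.76 (right) → 2 crossings.
Only Kappa has an odd count, so the point is inside Kappa.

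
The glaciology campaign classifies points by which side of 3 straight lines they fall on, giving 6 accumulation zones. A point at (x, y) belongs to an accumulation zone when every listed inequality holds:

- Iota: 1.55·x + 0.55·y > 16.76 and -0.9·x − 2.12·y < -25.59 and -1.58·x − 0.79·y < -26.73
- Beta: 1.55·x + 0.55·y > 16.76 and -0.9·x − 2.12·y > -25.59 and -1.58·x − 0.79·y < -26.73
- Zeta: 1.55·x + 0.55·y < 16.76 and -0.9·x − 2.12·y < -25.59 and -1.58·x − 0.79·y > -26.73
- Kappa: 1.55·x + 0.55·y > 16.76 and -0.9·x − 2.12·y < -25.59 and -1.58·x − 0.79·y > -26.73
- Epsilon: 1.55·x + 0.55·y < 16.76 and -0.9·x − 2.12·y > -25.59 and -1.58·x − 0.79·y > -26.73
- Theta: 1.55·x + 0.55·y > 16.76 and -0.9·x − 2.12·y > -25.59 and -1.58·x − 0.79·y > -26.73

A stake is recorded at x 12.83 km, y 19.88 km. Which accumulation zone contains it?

Iota

1.55·12.83 + 0.55·19.88 = 30.821, which is > 16.76
-0.9·12.83 − 2.12·19.88 = -53.693, which is < -25.59
-1.58·12.83 − 0.79·19.88 = -35.977, which is < -26.73
This sign pattern matches Iota.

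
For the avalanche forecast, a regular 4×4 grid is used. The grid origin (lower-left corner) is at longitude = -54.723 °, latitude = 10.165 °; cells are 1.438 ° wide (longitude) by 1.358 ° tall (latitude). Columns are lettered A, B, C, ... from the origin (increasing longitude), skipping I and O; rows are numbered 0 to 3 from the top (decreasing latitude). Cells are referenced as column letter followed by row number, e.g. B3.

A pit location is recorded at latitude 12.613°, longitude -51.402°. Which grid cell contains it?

C2

Column index: ⌊(-51.402 − -54.723) / 1.438⌋ = ⌊2.309⌋ = 2 → column C
Row offset from origin: ⌊(12.613 − 10.165) / 1.358⌋ = ⌊1.803⌋ = 1 → row 2 (counted from top)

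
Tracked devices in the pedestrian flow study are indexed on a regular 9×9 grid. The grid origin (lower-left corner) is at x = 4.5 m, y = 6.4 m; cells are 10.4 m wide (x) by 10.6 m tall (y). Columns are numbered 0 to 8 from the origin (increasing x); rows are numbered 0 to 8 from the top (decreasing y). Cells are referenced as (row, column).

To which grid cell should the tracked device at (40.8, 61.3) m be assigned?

(3, 3)

Column index: ⌊(40.8 − 4.5) / 10.4⌋ = ⌊3.490⌋ = 3
Row offset from origin: ⌊(61.3 − 6.4) / 10.6⌋ = ⌊5.179⌋ = 5 → row 3 (counted from top)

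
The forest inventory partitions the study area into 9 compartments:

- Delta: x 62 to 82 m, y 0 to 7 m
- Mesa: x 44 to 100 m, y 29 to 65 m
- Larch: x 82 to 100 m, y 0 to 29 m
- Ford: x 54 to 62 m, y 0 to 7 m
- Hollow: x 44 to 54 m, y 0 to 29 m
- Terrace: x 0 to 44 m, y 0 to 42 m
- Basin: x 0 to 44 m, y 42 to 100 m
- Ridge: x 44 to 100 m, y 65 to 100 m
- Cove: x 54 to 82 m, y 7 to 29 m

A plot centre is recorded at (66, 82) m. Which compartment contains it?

Ridge

The point has x = 66 and y = 82.
Only Ridge satisfies 44 ≤ x ≤ 100 and 65 ≤ y ≤ 100.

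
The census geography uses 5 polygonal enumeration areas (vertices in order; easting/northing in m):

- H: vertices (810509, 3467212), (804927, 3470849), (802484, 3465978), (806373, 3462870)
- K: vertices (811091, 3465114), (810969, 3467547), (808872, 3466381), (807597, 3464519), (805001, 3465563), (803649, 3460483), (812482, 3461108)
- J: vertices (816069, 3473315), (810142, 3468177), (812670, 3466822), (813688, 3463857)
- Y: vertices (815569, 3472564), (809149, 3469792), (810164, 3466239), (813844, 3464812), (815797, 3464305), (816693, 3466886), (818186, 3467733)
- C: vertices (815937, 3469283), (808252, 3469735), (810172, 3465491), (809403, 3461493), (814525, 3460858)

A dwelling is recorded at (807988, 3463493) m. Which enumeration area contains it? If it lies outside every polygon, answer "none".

Cast a ray rightward from (807988, 3463493). For each polygon, the edges (by vertex number in listed order) whose endpoints lie on opposite sides of northing = 3463493, where each meets that height, and whether that is right or left of the point:
H: 3–4 at easting≈805593.4 (left), 4–1 at easting≈806966.4 (left) → 0 crossings.
K: 5–6 at easting≈804450.1 (left), 7–1 at easting≈811653.9 (right) → 1 crossing.
J: no edge straddles that height → 0 crossings.
Y: no edge straddles that height → 0 crossings.
C: 3–4 at easting≈809787.7 (right), 5–1 at easting≈814966.6 (right) → 2 crossings.
Only K has an odd count, so the point is inside K.

K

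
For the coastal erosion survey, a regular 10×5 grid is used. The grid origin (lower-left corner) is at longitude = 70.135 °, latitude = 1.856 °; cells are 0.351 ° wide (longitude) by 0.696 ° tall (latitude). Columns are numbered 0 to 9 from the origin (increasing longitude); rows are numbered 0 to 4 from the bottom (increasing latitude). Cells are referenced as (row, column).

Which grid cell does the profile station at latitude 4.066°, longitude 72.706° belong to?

Column index: ⌊(72.706 − 70.135) / 0.351⌋ = ⌊7.325⌋ = 7
Row offset from origin: ⌊(4.066 − 1.856) / 0.696⌋ = ⌊3.175⌋ = 3 → row 3

(3, 7)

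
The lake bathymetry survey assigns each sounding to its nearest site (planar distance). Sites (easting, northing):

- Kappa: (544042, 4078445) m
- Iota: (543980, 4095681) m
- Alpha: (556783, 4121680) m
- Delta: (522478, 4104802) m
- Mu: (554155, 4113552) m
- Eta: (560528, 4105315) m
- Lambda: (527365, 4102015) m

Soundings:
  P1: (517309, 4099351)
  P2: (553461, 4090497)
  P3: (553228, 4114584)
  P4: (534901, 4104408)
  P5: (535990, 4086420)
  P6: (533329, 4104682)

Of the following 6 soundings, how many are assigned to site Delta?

P1 → Delta
P2 → Iota
P3 → Mu
P4 → Lambda
P5 → Kappa
P6 → Lambda
1 of the 6 goes to Delta.

1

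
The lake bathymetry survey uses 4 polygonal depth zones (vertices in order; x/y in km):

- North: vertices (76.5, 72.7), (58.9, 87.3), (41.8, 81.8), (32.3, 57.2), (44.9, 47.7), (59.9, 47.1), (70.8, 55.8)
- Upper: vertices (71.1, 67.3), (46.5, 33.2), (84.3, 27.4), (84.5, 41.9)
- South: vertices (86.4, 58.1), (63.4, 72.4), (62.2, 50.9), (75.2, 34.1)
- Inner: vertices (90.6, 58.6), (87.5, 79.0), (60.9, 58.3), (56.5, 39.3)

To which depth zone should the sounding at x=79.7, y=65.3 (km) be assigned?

Inner

Cast a ray rightward from (79.7, 65.3). For each polygon, the edges (by vertex number in listed order) whose endpoints lie on opposite sides of y = 65.3, where each meets that height, and whether that is right or left of the point:
North: 3–4 at x≈35.43 (left), 7–1 at x≈74.00 (left) → 0 crossings.
Upper: 1–2 at x≈69.66 (left), 4–1 at x≈72.16 (left) → 0 crossings.
South: 1–2 at x≈74.82 (left), 2–3 at x≈63.00 (left) → 0 crossings.
Inner: 1–2 at x≈89.58 (right), 2–3 at x≈69.90 (left) → 1 crossing.
Only Inner has an odd count, so the point is inside Inner.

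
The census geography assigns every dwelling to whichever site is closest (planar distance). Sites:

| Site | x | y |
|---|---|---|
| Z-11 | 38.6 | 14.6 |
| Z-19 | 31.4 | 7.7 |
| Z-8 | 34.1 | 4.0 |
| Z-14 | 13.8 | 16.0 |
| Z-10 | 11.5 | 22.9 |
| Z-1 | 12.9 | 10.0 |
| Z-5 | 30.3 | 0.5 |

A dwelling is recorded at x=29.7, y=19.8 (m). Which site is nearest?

Z-11

Squared distances to each site:
Z-11: 106.250; Z-19: 149.300; Z-8: 269.000; Z-14: 267.250; Z-10: 340.850; Z-1: 378.280; Z-5: 372.850.
Minimum at Z-11.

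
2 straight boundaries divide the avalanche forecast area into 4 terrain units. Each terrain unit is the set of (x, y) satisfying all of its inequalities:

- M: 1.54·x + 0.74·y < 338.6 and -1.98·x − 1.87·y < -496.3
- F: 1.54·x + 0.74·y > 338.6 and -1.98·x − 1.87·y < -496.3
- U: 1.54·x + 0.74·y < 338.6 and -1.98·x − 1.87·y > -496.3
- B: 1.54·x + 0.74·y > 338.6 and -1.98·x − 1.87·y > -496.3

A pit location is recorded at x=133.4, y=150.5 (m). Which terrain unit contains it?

M

1.54·133.4 + 0.74·150.5 = 316.806, which is < 338.6
-1.98·133.4 − 1.87·150.5 = -545.567, which is < -496.3
This sign pattern matches M.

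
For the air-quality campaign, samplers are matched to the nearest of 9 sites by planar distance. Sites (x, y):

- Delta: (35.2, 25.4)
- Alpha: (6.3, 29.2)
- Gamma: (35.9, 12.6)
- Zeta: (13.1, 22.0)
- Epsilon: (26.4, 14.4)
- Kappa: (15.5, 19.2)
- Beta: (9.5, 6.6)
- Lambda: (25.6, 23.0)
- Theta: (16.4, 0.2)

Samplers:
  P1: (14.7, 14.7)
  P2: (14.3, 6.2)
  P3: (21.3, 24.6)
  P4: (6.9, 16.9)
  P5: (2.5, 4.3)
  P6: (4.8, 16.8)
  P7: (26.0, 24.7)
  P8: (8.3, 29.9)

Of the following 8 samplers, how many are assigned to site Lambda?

2

P1 → Kappa
P2 → Beta
P3 → Lambda
P4 → Zeta
P5 → Beta
P6 → Zeta
P7 → Lambda
P8 → Alpha
2 of the 8 go to Lambda.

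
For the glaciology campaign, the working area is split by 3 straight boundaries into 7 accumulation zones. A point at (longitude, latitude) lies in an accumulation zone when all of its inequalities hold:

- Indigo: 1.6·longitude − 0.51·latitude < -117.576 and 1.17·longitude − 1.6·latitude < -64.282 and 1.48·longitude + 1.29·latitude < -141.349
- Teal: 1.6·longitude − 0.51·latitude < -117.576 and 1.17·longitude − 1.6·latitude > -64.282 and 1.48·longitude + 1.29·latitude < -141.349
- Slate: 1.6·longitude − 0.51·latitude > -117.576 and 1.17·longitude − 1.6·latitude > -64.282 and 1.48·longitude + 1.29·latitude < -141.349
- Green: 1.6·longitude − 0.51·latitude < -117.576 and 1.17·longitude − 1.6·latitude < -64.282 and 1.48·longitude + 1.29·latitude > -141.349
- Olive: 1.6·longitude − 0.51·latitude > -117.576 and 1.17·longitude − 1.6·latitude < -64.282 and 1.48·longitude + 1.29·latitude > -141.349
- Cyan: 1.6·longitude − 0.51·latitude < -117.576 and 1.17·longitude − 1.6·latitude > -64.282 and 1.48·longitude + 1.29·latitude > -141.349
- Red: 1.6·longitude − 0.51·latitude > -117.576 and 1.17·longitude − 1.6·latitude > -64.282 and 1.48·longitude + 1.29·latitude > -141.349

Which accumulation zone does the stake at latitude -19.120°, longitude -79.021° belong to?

1.6·-79.021 − 0.51·-19.120 = -116.682, which is > -117.576
1.17·-79.021 − 1.6·-19.120 = -61.863, which is > -64.282
1.48·-79.021 + 1.29·-19.120 = -141.616, which is < -141.349
This sign pattern matches Slate.

Slate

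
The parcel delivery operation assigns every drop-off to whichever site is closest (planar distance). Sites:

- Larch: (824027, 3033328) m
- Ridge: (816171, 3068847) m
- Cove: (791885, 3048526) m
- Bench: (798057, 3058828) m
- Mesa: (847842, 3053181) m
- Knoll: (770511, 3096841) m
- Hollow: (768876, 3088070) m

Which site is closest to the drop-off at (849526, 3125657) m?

Squared distances to each site:
Larch: 9174843242.000; Ridge: 4339932125.000; Cove: 9271676042.000; Bench: 7115173202.000; Mesa: 5255606432.000; Knoll: 7073732081.000; Hollow: 7917205069.000.
Minimum at Ridge.

Ridge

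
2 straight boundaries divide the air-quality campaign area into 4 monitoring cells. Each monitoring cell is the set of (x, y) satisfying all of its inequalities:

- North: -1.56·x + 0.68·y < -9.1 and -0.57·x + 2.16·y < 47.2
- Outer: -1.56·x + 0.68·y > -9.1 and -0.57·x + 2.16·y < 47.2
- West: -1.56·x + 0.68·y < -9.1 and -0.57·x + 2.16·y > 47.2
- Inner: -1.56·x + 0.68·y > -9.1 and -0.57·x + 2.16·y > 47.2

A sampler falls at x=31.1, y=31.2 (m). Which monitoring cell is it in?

West

-1.56·31.1 + 0.68·31.2 = -27.300, which is < -9.1
-0.57·31.1 + 2.16·31.2 = 49.665, which is > 47.2
This sign pattern matches West.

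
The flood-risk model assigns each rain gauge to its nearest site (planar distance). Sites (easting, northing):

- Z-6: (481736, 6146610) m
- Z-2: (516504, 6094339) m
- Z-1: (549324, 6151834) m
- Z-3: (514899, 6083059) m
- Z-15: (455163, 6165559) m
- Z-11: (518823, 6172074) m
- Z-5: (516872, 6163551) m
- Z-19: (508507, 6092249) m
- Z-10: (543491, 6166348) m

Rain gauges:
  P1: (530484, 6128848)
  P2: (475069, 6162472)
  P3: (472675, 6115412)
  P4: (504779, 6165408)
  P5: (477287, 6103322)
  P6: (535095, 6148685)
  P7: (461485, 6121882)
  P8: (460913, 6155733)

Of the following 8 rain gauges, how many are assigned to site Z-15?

P1 → Z-1
P2 → Z-6
P3 → Z-6
P4 → Z-5
P5 → Z-19
P6 → Z-1
P7 → Z-6
P8 → Z-15
1 of the 8 goes to Z-15.

1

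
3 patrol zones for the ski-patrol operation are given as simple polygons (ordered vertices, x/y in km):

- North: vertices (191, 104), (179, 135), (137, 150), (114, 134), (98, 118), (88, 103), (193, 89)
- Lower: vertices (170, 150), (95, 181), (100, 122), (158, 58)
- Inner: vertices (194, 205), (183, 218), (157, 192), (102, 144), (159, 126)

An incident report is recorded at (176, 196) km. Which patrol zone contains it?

Inner

Cast a ray rightward from (176, 196). For each polygon, the edges (by vertex number in listed order) whose endpoints lie on opposite sides of y = 196, where each meets that height, and whether that is right or left of the point:
North: no edge straddles that height → 0 crossings.
Lower: no edge straddles that height → 0 crossings.
Inner: 2–3 at x≈161.0 (left), 5–1 at x≈190.0 (right) → 1 crossing.
Only Inner has an odd count, so the point is inside Inner.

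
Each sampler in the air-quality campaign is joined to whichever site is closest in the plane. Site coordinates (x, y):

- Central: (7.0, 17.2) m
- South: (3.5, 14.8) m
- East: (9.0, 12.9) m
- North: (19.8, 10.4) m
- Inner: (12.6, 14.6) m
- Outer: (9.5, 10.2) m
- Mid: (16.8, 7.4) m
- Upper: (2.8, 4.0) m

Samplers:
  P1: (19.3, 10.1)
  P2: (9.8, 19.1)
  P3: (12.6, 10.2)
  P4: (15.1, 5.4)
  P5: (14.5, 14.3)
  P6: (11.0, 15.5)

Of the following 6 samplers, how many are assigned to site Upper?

P1 → North
P2 → Central
P3 → Outer
P4 → Mid
P5 → Inner
P6 → Inner
0 of the 6 go to Upper.

0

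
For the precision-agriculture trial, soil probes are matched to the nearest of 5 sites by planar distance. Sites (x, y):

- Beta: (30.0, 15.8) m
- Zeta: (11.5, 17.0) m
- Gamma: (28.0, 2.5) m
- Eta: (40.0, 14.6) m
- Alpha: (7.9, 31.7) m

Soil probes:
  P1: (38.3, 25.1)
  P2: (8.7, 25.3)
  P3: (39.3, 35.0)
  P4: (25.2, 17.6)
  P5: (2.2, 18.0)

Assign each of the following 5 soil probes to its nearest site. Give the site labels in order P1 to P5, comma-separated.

P1 → Eta (d²=113.14)
P2 → Alpha (d²=41.60)
P3 → Eta (d²=416.65)
P4 → Beta (d²=26.28)
P5 → Zeta (d²=87.49)

Eta, Alpha, Eta, Beta, Zeta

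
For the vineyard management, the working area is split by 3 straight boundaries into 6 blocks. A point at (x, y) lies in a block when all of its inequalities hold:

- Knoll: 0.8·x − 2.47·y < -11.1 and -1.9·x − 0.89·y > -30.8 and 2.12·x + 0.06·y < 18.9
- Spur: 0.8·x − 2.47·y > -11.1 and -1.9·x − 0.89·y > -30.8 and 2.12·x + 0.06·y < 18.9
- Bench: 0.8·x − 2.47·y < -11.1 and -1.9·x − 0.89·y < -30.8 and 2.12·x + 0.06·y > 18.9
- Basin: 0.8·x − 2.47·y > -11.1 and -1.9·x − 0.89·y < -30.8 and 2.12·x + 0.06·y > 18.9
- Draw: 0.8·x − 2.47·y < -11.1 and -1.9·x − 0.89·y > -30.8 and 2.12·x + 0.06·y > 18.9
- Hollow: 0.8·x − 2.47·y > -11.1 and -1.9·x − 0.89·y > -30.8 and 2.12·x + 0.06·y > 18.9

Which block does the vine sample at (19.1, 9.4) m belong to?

Basin

0.8·19.1 − 2.47·9.4 = -7.938, which is > -11.1
-1.9·19.1 − 0.89·9.4 = -44.656, which is < -30.8
2.12·19.1 + 0.06·9.4 = 41.056, which is > 18.9
This sign pattern matches Basin.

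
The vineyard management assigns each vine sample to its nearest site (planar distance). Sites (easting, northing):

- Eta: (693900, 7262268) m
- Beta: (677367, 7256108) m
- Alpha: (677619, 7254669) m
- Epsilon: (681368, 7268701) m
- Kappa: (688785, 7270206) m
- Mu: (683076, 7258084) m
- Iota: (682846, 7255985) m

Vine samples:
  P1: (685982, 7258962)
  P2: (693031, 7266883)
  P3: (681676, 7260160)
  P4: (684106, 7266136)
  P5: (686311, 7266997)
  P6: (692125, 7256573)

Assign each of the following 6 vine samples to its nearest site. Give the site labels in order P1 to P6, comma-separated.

P1 → Mu (d²=9215720.00)
P2 → Eta (d²=22053386.00)
P3 → Mu (d²=6269776.00)
P4 → Epsilon (d²=14075869.00)
P5 → Kappa (d²=16418357.00)
P6 → Eta (d²=35583650.00)

Mu, Eta, Mu, Epsilon, Kappa, Eta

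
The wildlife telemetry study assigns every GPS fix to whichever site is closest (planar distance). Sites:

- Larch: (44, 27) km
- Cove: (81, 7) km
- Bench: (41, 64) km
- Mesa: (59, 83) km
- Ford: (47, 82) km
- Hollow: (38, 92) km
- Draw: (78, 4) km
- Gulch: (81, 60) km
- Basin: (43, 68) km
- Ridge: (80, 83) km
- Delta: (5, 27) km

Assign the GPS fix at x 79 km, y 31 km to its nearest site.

Squared distances to each site:
Larch: 1241.000; Cove: 580.000; Bench: 2533.000; Mesa: 3104.000; Ford: 3625.000; Hollow: 5402.000; Draw: 730.000; Gulch: 845.000; Basin: 2665.000; Ridge: 2705.000; Delta: 5492.000.
Minimum at Cove.

Cove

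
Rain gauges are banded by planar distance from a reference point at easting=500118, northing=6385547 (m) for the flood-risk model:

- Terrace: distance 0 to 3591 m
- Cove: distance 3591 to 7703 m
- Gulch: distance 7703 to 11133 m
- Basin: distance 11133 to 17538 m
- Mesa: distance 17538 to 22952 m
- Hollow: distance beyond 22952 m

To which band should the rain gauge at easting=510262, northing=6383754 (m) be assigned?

Gulch

Distance = √((510262−500118)² + (6383754−6385547)²) = √(102900736.000 + 3214849.000) = 10301.242 m.
7703 ≤ 10301.242 < 11133 → Gulch.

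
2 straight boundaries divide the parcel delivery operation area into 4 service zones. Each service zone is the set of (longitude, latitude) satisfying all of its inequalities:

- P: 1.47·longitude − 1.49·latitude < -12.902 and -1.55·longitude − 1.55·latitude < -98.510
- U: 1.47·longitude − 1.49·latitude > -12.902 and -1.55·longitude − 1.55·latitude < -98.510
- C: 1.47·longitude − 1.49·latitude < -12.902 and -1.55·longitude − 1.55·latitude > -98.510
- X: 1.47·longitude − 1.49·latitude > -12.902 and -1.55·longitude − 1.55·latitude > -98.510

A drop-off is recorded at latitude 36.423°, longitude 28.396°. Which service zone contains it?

1.47·28.396 − 1.49·36.423 = -12.528, which is > -12.902
-1.55·28.396 − 1.55·36.423 = -100.469, which is < -98.510
This sign pattern matches U.

U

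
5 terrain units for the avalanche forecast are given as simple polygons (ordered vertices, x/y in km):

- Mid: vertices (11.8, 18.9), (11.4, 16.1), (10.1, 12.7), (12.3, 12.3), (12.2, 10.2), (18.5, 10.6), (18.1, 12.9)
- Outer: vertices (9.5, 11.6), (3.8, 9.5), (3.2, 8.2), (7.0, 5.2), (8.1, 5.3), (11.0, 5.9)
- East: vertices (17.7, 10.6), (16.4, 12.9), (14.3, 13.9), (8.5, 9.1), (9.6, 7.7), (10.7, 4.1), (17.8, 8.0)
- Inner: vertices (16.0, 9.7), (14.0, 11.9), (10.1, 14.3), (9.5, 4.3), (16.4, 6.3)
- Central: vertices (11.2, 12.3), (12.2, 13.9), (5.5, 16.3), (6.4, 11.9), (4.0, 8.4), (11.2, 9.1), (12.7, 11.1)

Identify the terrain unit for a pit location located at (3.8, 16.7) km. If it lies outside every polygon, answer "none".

none

Cast a ray rightward from (3.8, 16.7). For each polygon, the edges (by vertex number in listed order) whose endpoints lie on opposite sides of y = 16.7, where each meets that height, and whether that is right or left of the point:
Mid: 1–2 at x≈11.49 (right), 7–1 at x≈14.11 (right) → 2 crossings.
Outer: no edge straddles that height → 0 crossings.
East: no edge straddles that height → 0 crossings.
Inner: no edge straddles that height → 0 crossings.
Central: no edge straddles that height → 0 crossings.
All counts are even, so the point lies outside every listed polygon.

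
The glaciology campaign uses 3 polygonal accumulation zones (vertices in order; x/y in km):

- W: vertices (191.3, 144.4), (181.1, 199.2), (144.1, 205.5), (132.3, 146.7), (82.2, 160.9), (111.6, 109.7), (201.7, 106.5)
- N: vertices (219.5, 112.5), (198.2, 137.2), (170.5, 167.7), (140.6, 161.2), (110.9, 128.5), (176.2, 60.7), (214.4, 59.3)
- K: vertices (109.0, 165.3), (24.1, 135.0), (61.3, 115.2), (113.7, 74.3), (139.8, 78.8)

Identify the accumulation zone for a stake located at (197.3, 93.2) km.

N

Cast a ray rightward from (197.3, 93.2). For each polygon, the edges (by vertex number in listed order) whose endpoints lie on opposite sides of y = 93.2, where each meets that height, and whether that is right or left of the point:
W: no edge straddles that height → 0 crossings.
N: 5–6 at x≈144.90 (left), 7–1 at x≈217.65 (right) → 1 crossing.
K: 3–4 at x≈89.49 (left), 5–1 at x≈134.67 (left) → 0 crossings.
Only N has an odd count, so the point is inside N.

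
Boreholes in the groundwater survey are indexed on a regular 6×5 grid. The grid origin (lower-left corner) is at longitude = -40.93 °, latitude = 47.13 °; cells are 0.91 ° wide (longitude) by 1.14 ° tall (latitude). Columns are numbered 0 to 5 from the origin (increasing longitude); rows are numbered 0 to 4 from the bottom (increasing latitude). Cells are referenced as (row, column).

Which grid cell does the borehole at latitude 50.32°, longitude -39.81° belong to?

(2, 1)

Column index: ⌊(-39.81 − -40.93) / 0.91⌋ = ⌊1.231⌋ = 1
Row offset from origin: ⌊(50.32 − 47.13) / 1.14⌋ = ⌊2.798⌋ = 2 → row 2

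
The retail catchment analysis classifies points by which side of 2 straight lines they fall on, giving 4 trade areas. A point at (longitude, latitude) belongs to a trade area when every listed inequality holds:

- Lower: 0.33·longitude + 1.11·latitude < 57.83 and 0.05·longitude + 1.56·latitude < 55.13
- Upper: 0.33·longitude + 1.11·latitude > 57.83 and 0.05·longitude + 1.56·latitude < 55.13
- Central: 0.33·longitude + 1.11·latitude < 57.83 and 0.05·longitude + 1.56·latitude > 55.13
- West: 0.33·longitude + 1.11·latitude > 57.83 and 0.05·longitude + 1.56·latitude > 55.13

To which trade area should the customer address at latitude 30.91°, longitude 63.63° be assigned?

0.33·63.63 + 1.11·30.91 = 55.308, which is < 57.83
0.05·63.63 + 1.56·30.91 = 51.401, which is < 55.13
This sign pattern matches Lower.

Lower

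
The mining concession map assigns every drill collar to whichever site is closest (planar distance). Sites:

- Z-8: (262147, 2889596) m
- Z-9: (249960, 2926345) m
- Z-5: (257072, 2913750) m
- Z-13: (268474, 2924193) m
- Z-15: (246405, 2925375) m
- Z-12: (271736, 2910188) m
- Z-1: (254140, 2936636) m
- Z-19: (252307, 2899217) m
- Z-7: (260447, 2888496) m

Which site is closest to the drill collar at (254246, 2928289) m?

Squared distances to each site:
Z-8: 1559574050.000; Z-9: 22148932.000; Z-5: 219368797.000; Z-13: 219213200.000; Z-15: 69972677.000; Z-12: 633546301.000; Z-1: 69683645.000; Z-19: 848940905.000; Z-7: 1621935250.000.
Minimum at Z-9.

Z-9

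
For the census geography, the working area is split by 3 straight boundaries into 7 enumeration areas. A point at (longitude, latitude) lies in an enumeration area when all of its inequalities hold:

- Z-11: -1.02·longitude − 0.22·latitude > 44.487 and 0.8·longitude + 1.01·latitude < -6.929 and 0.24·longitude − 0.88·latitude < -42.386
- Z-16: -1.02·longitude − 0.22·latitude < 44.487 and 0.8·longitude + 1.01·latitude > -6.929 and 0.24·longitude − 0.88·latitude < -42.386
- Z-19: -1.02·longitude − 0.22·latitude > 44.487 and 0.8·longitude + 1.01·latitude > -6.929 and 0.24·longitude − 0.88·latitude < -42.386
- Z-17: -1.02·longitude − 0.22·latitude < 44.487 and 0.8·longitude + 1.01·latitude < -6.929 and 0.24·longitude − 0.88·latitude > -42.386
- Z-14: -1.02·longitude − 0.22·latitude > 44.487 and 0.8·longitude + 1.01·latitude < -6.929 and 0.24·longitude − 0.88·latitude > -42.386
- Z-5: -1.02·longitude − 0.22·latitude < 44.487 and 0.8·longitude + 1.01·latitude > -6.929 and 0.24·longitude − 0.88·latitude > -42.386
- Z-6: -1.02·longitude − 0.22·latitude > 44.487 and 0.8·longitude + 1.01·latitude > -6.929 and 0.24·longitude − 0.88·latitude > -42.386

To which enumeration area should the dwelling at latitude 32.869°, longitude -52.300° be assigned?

Z-14

-1.02·-52.300 − 0.22·32.869 = 46.115, which is > 44.487
0.8·-52.300 + 1.01·32.869 = -8.642, which is < -6.929
0.24·-52.300 − 0.88·32.869 = -41.477, which is > -42.386
This sign pattern matches Z-14.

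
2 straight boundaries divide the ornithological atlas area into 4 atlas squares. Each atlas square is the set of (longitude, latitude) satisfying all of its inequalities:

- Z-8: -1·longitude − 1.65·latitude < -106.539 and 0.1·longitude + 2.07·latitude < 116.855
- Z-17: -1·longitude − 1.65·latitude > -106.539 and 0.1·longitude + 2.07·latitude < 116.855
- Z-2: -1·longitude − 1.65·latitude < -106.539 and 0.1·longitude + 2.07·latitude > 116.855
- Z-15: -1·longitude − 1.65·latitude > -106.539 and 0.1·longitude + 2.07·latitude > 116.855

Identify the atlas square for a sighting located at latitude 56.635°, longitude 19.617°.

Z-2

-1·19.617 − 1.65·56.635 = -113.065, which is < -106.539
0.1·19.617 + 2.07·56.635 = 119.196, which is > 116.855
This sign pattern matches Z-2.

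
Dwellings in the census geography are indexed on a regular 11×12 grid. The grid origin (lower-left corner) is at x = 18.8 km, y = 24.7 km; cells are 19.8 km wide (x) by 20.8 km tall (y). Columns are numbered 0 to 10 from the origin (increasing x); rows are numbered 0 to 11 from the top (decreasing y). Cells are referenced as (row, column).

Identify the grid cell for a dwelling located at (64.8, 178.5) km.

(4, 2)

Column index: ⌊(64.8 − 18.8) / 19.8⌋ = ⌊2.323⌋ = 2
Row offset from origin: ⌊(178.5 − 24.7) / 20.8⌋ = ⌊7.394⌋ = 7 → row 4 (counted from top)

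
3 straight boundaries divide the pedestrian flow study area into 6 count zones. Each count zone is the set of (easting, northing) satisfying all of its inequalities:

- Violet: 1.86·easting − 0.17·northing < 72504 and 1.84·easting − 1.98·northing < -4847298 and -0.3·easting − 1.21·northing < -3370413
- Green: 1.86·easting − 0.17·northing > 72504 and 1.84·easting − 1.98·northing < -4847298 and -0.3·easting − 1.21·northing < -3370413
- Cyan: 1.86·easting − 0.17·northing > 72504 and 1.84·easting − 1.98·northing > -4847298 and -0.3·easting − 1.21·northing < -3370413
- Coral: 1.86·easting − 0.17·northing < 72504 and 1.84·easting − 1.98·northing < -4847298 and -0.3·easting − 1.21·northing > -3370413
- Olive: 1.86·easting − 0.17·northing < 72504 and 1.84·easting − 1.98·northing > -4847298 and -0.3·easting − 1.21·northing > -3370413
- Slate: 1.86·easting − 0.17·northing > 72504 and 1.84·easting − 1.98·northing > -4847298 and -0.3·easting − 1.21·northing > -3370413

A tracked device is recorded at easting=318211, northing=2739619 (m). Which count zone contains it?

1.86·318211 − 0.17·2739619 = 126137.230, which is > 72504
1.84·318211 − 1.98·2739619 = -4838937.380, which is > -4847298
-0.3·318211 − 1.21·2739619 = -3410402.290, which is < -3370413
This sign pattern matches Cyan.

Cyan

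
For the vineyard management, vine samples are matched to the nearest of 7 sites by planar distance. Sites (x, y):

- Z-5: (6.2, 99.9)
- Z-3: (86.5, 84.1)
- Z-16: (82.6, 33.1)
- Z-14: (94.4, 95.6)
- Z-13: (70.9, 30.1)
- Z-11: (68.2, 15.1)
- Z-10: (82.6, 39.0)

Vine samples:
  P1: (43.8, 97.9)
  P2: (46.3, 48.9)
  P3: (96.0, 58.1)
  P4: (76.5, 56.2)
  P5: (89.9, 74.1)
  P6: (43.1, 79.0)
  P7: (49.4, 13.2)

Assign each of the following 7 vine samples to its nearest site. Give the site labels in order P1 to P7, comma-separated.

P1 → Z-5 (d²=1417.76)
P2 → Z-13 (d²=958.60)
P3 → Z-10 (d²=544.37)
P4 → Z-10 (d²=333.05)
P5 → Z-3 (d²=111.56)
P6 → Z-5 (d²=1798.42)
P7 → Z-11 (d²=357.05)

Z-5, Z-13, Z-10, Z-10, Z-3, Z-5, Z-11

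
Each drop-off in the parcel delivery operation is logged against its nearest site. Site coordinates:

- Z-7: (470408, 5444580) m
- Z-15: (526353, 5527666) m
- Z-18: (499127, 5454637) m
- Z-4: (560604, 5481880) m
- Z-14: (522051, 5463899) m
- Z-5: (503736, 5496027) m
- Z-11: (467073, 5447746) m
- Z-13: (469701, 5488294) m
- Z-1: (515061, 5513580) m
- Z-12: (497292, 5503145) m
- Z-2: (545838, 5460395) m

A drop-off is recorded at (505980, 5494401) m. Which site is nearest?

Z-5

Squared distances to each site:
Z-7: 3747499225.000; Z-15: 1521619354.000; Z-18: 1628139305.000; Z-4: 3140556817.000; Z-14: 1188649045.000; Z-5: 7679412.000; Z-11: 3690443674.000; Z-13: 1353461290.000; Z-1: 450298602.000; Z-12: 151938880.000; Z-2: 2745068200.000.
Minimum at Z-5.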